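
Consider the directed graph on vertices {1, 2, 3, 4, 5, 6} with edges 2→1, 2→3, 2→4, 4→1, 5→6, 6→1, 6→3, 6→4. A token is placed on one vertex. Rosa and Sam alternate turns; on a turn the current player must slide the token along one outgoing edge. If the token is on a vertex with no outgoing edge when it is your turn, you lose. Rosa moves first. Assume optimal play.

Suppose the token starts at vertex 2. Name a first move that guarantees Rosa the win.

Move to 1.

Classify positions by backward induction: terminal positions (no move available) are L. From any other position, the mover wins iff some move reaches an L.
Every edge goes from a vertex to one that appears earlier in the order 3, 1, 4, 2, 6, 5, so processing vertices in that order labels each vertex after all of its successors.
3: no outgoing edge → L
1: no outgoing edge → L
4: reaches L-position 1 → W
2: reaches L-position 1 → W
6: reaches L-position 1 → W
5: only reaches 6(W), which is W → L
From 2, the L positions reachable in one move are: 1, 3. Any move reaching one of these is winning.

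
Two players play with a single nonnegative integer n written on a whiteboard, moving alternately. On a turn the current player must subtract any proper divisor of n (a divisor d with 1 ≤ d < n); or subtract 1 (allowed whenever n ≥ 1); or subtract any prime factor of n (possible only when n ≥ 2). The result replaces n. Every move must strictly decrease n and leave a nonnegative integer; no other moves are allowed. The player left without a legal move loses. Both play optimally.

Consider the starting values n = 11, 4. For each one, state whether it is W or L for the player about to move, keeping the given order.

Compute win/loss labels from the base case upward. A position with no move is L. Any other position is W if it can reach an L in one move, else L.
n=0: no move → L
n=1: can move to 0, which is L ⇒ W
n=2: can move to 0, which is L ⇒ W
n=3: can move to 0, which is L ⇒ W
n=4: moves to 2(W), 3(W); every one is W ⇒ L
n=5: can move to 0, which is L ⇒ W
n=6: can move to 4, which is L ⇒ W
n=7: can move to 0, which is L ⇒ W
n=8: can move to 4, which is L ⇒ W
n=9: moves to 6(W), 8(W); every one is W ⇒ L
n=10: can move to 9, which is L ⇒ W
n=11: can move to 0, which is L ⇒ W

11: W, 4: L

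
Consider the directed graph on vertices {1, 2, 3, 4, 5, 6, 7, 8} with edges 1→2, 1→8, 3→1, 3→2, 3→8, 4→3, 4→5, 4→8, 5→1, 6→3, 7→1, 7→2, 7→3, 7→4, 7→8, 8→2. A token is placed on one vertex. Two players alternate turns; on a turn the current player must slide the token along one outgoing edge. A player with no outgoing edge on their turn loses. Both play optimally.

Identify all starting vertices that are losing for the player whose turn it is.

2, 5, 6

Positions with no move are L. A position that does have a move is losing for the player to move precisely when every available move leads to a winning position for the opponent. Fill in the labels:
Every edge goes from a vertex to one that appears earlier in the order 2, 8, 1, 3, 5, 4, 6, 7, so processing vertices in that order labels each vertex after all of its successors.
2: no outgoing edge → L
8: →2(L), so W
1: →2(L), so W
3: →2(L), so W
5: →1(W) only, which is W, so L
4: →5(L), so W
6: →3(W) only, which is W, so L
7: →2(L), so W
Reading off the rows marked L gives the requested list; there are 3 such vertices.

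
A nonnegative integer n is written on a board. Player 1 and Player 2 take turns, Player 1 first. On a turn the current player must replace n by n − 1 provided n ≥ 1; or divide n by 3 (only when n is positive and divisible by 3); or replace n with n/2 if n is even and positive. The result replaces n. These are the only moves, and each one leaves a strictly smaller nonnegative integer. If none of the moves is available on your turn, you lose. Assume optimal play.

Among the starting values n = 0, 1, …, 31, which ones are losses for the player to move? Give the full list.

0, 2, 5, 7, 9, 11, 13, 16, 19, 23, 25, 28, 30

Compute win/loss labels from the base case upward. A position with no move is L. Any other position is W if it can reach an L in one move, else L.
n=0: no move → L
n=1: W (go to 0, an L position)
n=2: L (sole option 1(W) is W)
n=3: W (go to 2, an L position)
n=4: W (go to 2, an L position)
n=5: L (sole option 4(W) is W)
n=6: W (go to 2, an L position)
n=7: L (sole option 6(W) is W)
n=8: W (go to 7, an L position)
n=9: L (options 3(W), 8(W) are all W)
n=10: W (go to 5, an L position)
n=11: L (sole option 10(W) is W)
n=12: W (go to 11, an L position)
n=13: L (sole option 12(W) is W)
n=14: W (go to 7, an L position)
n=15: W (go to 5, an L position)
n=16: L (options 8(W), 15(W) are all W)
n=17: W (go to 16, an L position)
n=18: W (go to 9, an L position)
n=19: L (sole option 18(W) is W)
n=20: W (go to 19, an L position)
n=21: W (go to 7, an L position)
n=22: W (go to 11, an L position)
n=23: L (sole option 22(W) is W)
n=24: W (go to 23, an L position)
n=25: L (sole option 24(W) is W)
n=26: W (go to 13, an L position)
n=27: W (go to 9, an L position)
n=28: L (options 14(W), 27(W) are all W)
n=29: W (go to 28, an L position)
n=30: L (options 10(W), 15(W), 29(W) are all W)
n=31: W (go to 30, an L position)
Reading off the rows marked L gives the requested list; there are 13 such values of n.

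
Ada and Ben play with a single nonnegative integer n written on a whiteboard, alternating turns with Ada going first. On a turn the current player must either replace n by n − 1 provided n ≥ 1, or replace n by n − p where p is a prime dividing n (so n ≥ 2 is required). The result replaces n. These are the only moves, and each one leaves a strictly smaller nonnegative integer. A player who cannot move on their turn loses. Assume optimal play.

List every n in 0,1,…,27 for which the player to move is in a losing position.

Build the W/L table. Terminal = L. A non-terminal position is W if it has a move to some L; otherwise it is L.
n=0: no move → L
n=1: reaches L-position 0 → W
n=2: reaches L-position 0 → W
n=3: reaches L-position 0 → W
n=4: only reaches 2(W), 3(W), all W → L
n=5: reaches L-position 0 → W
n=6: reaches L-position 4 → W
n=7: reaches L-position 0 → W
n=8: only reaches 6(W), 7(W), all W → L
n=9: reaches L-position 8 → W
n=10: reaches L-position 8 → W
n=11: reaches L-position 0 → W
n=12: only reaches 9(W), 10(W), 11(W), all W → L
n=13: reaches L-position 0 → W
n=14: reaches L-position 12 → W
n=15: reaches L-position 12 → W
n=16: only reaches 14(W), 15(W), all W → L
n=17: reaches L-position 0 → W
n=18: reaches L-position 16 → W
n=19: reaches L-position 0 → W
n=20: only reaches 15(W), 18(W), 19(W), all W → L
n=21: reaches L-position 20 → W
n=22: reaches L-position 20 → W
n=23: reaches L-position 0 → W
n=24: only reaches 21(W), 22(W), 23(W), all W → L
n=25: reaches L-position 20 → W
n=26: reaches L-position 24 → W
n=27: reaches L-position 24 → W
The losing starting values of n are exactly the entries labelled L in this table (7 of them).

0, 4, 8, 12, 16, 20, 24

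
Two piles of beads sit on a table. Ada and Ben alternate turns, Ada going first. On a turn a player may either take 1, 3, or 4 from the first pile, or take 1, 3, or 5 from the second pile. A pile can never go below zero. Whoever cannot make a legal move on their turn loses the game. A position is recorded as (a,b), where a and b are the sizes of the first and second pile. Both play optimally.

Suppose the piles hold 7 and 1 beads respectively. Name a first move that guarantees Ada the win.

Move to (3,1).

Build the W/L table. Terminal = L. A non-terminal position is W if it has a move to some L; otherwise it is L.
No move ever increases a pile, so every position that can arise here has a ≤ 7 and b ≤ 1; it is enough to label the cells with 0 ≤ a ≤ 7 and 0 ≤ b ≤ 1.
Every move lowers a or b (never raises either), so fill the grid row by row in increasing a, and left to right within a row: each cell's successors are then already labelled.
      b=0  b=1
a=0:    L    W
a=1:    W    L
a=2:    L    W
a=3:    W    L
a=4:    W    W
a=5:    W    W
a=6:    W    W
a=7:    L    W
Cells with no legal move (terminal, hence L): (0,0).
The remaining L cells, each justified by listing all of its moves:
(1,1): only reaches (0,1)(W), (1,0)(W), all W → L
(2,0): only reaches (1,0)(W), which is W → L
(3,1): only reaches (2,1)(W), (0,1)(W), (3,0)(W), all W → L
(7,0): only reaches (6,0)(W), (4,0)(W), (3,0)(W), all W → L
Every other cell has at least one move into one of the L cells above, so it is W.
From (7,1), the L positions reachable in one move are: (3,1), (7,0). Any move reaching one of these is winning.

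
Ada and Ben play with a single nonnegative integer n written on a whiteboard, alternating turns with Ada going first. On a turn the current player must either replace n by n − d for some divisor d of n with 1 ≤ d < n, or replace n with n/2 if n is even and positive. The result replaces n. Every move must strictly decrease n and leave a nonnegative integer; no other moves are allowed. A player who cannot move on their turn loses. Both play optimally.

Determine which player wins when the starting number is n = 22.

Ada wins.

Work bottom-up. With no move the player to move loses. Otherwise the position is W if at least one move leads to an L position for the opponent, and L if every move leads to a W.
n=0: no move → L
n=1: no move → L
n=2: W (go to 1, an L position)
n=3: L (sole option 2(W) is W)
n=4: W (go to 3, an L position)
n=5: L (sole option 4(W) is W)
n=6: W (go to 3, an L position)
n=7: L (sole option 6(W) is W)
n=8: W (go to 7, an L position)
n=9: L (options 6(W), 8(W) are all W)
n=10: W (go to 5, an L position)
n=11: L (sole option 10(W) is W)
n=12: W (go to 9, an L position)
n=13: L (sole option 12(W) is W)
n=14: W (go to 7, an L position)
n=15: L (options 10(W), 12(W), 14(W) are all W)
n=16: W (go to 15, an L position)
n=17: L (sole option 16(W) is W)
n=18: W (go to 9, an L position)
n=19: L (sole option 18(W) is W)
n=20: W (go to 15, an L position)
n=21: L (options 14(W), 18(W), 20(W) are all W)
n=22: W (go to 11, an L position)
The starting position 22 is W: Ada should move to 11, handing over an L position.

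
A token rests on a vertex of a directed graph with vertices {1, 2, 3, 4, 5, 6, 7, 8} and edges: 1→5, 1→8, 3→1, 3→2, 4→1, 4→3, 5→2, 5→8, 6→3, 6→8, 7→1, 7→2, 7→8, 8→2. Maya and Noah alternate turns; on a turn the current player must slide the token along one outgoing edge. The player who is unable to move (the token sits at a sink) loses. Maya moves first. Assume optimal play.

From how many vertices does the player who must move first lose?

Positions with no move are L. A position that does have a move is losing for the player to move precisely when every available move leads to a winning position for the opponent. Fill in the labels:
Every edge goes from a vertex to one that appears earlier in the order 2, 8, 5, 1, 3, 4, 6, 7, so processing vertices in that order labels each vertex after all of its successors.
2: no outgoing edge → L
8: W (go to 2, an L position)
5: W (go to 2, an L position)
1: L (options 5(W), 8(W) are all W)
3: W (go to 1, an L position)
4: W (go to 1, an L position)
6: L (options 3(W), 8(W) are all W)
7: W (go to 1, an L position)
The L vertices are 1, 2, 6; that is 3 in all.

3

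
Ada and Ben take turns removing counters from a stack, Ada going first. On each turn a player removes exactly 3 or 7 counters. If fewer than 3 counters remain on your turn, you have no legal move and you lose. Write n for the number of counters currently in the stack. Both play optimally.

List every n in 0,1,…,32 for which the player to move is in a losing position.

Positions with no move are L. A position that does have a move is losing for the player to move precisely when every available move leads to a winning position for the opponent. Fill in the labels:
n=0: no move → L
n=1: no move → L
n=2: no move → L
n=3: can move to 0, which is L ⇒ W
n=4: can move to 1, which is L ⇒ W
n=5: can move to 2, which is L ⇒ W
n=6: the only move is to 3(W), a W ⇒ L
n=7: can move to 0, which is L ⇒ W
n=8: can move to 1, which is L ⇒ W
n=9: can move to 6, which is L ⇒ W
n=10: moves to 7(W), 3(W); every one is W ⇒ L
n=11: moves to 8(W), 4(W); every one is W ⇒ L
n=12: moves to 9(W), 5(W); every one is W ⇒ L
n=13: can move to 10, which is L ⇒ W
n=14: can move to 11, which is L ⇒ W
n=15: can move to 12, which is L ⇒ W
n=16: moves to 13(W), 9(W); every one is W ⇒ L
n=17: can move to 10, which is L ⇒ W
n=18: can move to 11, which is L ⇒ W
n=19: can move to 16, which is L ⇒ W
n=20: moves to 17(W), 13(W); every one is W ⇒ L
n=21: moves to 18(W), 14(W); every one is W ⇒ L
n=22: moves to 19(W), 15(W); every one is W ⇒ L
n=23: can move to 20, which is L ⇒ W
n=24: can move to 21, which is L ⇒ W
n=25: can move to 22, which is L ⇒ W
n=26: moves to 23(W), 19(W); every one is W ⇒ L
n=27: can move to 20, which is L ⇒ W
n=28: can move to 21, which is L ⇒ W
n=29: can move to 26, which is L ⇒ W
n=30: moves to 27(W), 23(W); every one is W ⇒ L
n=31: moves to 28(W), 24(W); every one is W ⇒ L
n=32: moves to 29(W), 25(W); every one is W ⇒ L
Reading off the rows marked L gives the requested list; there are 15 such values of n.

0, 1, 2, 6, 10, 11, 12, 16, 20, 21, 22, 26, 30, 31, 32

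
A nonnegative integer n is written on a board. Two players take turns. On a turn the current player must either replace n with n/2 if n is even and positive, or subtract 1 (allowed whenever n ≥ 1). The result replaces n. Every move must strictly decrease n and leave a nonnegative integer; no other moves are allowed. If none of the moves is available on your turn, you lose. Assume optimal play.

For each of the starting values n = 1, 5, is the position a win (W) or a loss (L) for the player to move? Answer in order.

1: W, 5: L

Classify positions by backward induction: terminal positions (no move available) are L. From any other position, the mover wins iff some move reaches an L.
n=0: no move → L
n=1: can move to 0, which is L ⇒ W
n=2: the only move is to 1(W), a W ⇒ L
n=3: can move to 2, which is L ⇒ W
n=4: can move to 2, which is L ⇒ W
n=5: the only move is to 4(W), a W ⇒ L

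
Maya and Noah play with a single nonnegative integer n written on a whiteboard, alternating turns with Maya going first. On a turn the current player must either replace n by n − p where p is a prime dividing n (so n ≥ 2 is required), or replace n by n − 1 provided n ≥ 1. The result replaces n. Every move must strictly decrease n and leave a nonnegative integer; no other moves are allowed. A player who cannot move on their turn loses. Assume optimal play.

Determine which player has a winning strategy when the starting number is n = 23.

Compute win/loss labels from the base case upward. A position with no move is L. Any other position is W if it can reach an L in one move, else L.
n=0: no move → L
n=1: →0(L), so W
n=2: →0(L), so W
n=3: →0(L), so W
n=4: →2(W), 3(W) — all W, so L
n=5: →0(L), so W
n=6: →4(L), so W
n=7: →0(L), so W
n=8: →6(W), 7(W) — all W, so L
n=9: →8(L), so W
n=10: →8(L), so W
n=11: →0(L), so W
n=12: →9(W), 10(W), 11(W) — all W, so L
n=13: →0(L), so W
n=14: →12(L), so W
n=15: →12(L), so W
n=16: →14(W), 15(W) — all W, so L
n=17: →0(L), so W
n=18: →16(L), so W
n=19: →0(L), so W
n=20: →15(W), 18(W), 19(W) — all W, so L
n=21: →20(L), so W
n=22: →20(L), so W
n=23: →0(L), so W
From 23 Maya can move to 0, reaching an L position.

Maya wins.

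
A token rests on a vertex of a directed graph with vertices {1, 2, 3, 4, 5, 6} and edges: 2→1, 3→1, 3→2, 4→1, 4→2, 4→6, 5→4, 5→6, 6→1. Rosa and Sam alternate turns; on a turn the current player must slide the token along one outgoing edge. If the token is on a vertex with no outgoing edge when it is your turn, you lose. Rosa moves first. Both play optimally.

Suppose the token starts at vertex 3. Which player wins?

Use the standard recursion: the mover loses at a terminal position; elsewhere, the mover wins exactly when some move hands the opponent an L position.
Every edge goes from a vertex to one that appears earlier in the order 1, 6, 2, 4, 3, 5, so processing vertices in that order labels each vertex after all of its successors.
1: no outgoing edge → L
6: W (go to 1, an L position)
2: W (go to 1, an L position)
4: W (go to 1, an L position)
3: W (go to 1, an L position)
5: L (options 4(W), 6(W) are all W)
From 3 Rosa can move to 1, reaching an L position.

Rosa wins.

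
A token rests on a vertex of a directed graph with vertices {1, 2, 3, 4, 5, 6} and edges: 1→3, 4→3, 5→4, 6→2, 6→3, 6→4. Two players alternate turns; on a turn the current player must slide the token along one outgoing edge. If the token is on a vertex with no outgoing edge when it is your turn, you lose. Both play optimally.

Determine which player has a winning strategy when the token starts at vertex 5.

The second player wins.

Compute win/loss labels from the base case upward. A position with no move is L. Any other position is W if it can reach an L in one move, else L.
Every edge goes from a vertex to one that appears earlier in the order 2, 3, 4, 1, 6, 5, so processing vertices in that order labels each vertex after all of its successors.
2: no outgoing edge → L
3: no outgoing edge → L
4: →3(L), so W
1: →3(L), so W
6: →3(L), so W
5: →4(W) only, which is W, so L
Every move from 5 reaches a W position, so the mover loses.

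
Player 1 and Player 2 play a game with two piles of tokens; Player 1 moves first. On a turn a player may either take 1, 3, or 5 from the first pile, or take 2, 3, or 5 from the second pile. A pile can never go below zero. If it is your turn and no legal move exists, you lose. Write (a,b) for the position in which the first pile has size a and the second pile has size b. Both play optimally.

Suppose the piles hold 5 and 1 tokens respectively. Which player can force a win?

Player 1 wins.

Use the standard recursion: the mover loses at a terminal position; elsewhere, the mover wins exactly when some move hands the opponent an L position.
No move ever increases a pile, so every position that can arise here has a ≤ 5 and b ≤ 1; it is enough to label the cells with 0 ≤ a ≤ 5 and 0 ≤ b ≤ 1.
Every move lowers a or b (never raises either), so fill the grid row by row in increasing a, and left to right within a row: each cell's successors are then already labelled.
      b=0  b=1
a=0:    L    L
a=1:    W    W
a=2:    L    L
a=3:    W    W
a=4:    L    L
a=5:    W    W
Cells with no legal move (terminal, hence L): (0,0), (0,1).
The remaining L cells, each justified by listing all of its moves:
(2,0): only reaches (1,0)(W), which is W → L
(2,1): only reaches (1,1)(W), which is W → L
(4,0): only reaches (3,0)(W), (1,0)(W), all W → L
(4,1): only reaches (3,1)(W), (1,1)(W), all W → L
Every other cell has at least one move into one of the L cells above, so it is W.
From (5,1) Player 1 can move to (4,1), reaching an L position.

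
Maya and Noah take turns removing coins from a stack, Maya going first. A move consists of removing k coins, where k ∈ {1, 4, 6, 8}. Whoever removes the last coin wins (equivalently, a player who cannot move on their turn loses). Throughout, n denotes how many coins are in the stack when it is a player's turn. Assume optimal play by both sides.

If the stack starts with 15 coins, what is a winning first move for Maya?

Build the W/L table. Terminal = L. A non-terminal position is W if it has a move to some L; otherwise it is L.
n=0: no move → L
n=1: W (go to 0, an L position)
n=2: L (sole option 1(W) is W)
n=3: W (go to 2, an L position)
n=4: W (go to 0, an L position)
n=5: L (options 4(W), 1(W) are all W)
n=6: W (go to 5, an L position)
n=7: L (options 6(W), 3(W), 1(W) are all W)
n=8: W (go to 7, an L position)
n=9: W (go to 5, an L position)
n=10: W (go to 2, an L position)
n=11: W (go to 7, an L position)
n=12: L (options 11(W), 8(W), 6(W), 4(W) are all W)
n=13: W (go to 12, an L position)
n=14: L (options 13(W), 10(W), 8(W), 6(W) are all W)
n=15: W (go to 14, an L position)
From 15, the L positions reachable in one move are: 14, 7. Any move reaching one of these is winning.

Remove 1, leaving 14.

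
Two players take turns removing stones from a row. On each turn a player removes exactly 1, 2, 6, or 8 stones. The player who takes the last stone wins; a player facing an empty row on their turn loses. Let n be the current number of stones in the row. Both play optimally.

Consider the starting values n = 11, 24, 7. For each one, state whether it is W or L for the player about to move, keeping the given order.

Classify positions by backward induction: terminal positions (no move available) are L. From any other position, the mover wins iff some move reaches an L.
n=0: no move → L
n=1: W (go to 0, an L position)
n=2: W (go to 0, an L position)
n=3: L (options 2(W), 1(W) are all W)
n=4: W (go to 3, an L position)
n=5: W (go to 3, an L position)
n=6: W (go to 0, an L position)
n=7: L (options 6(W), 5(W), 1(W) are all W)
n=8: W (go to 7, an L position)
n=9: W (go to 7, an L position)
n=10: L (options 9(W), 8(W), 4(W), 2(W) are all W)
n=11: W (go to 10, an L position)
n=12: W (go to 10, an L position)
n=13: W (go to 7, an L position)
n=14: L (options 13(W), 12(W), 8(W), 6(W) are all W)
n=15: W (go to 14, an L position)
n=16: W (go to 14, an L position)
n=17: L (options 16(W), 15(W), 11(W), 9(W) are all W)
n=18: W (go to 17, an L position)
n=19: W (go to 17, an L position)
n=20: W (go to 14, an L position)
n=21: L (options 20(W), 19(W), 15(W), 13(W) are all W)
n=22: W (go to 21, an L position)
n=23: W (go to 21, an L position)
n=24: L (options 23(W), 22(W), 18(W), 16(W) are all W)

11: W, 24: L, 7: L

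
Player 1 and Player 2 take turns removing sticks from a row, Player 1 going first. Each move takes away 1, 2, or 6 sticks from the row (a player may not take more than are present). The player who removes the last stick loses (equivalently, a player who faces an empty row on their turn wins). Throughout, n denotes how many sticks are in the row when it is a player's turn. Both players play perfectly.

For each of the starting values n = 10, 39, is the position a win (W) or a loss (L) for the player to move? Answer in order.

10: W, 39: L

Label each position W (a win for the player to move) or L (a loss). A position with no legal move is W; any other position is W exactly when some move reaches an L, and L when every move reaches a W.
n=0: no move; the opponent has just taken the last stick and therefore loses → W
n=1: only reaches 0(W), which is W → L
n=2: reaches L-position 1 → W
n=3: reaches L-position 1 → W
n=4: only reaches 3(W), 2(W), all W → L
n=5: reaches L-position 4 → W
n=6: reaches L-position 4 → W
n=7: reaches L-position 1 → W
n=8: only reaches 7(W), 6(W), 2(W), all W → L
n=9: reaches L-position 8 → W
n=10: reaches L-position 8 → W
n=11: only reaches 10(W), 9(W), 5(W), all W → L
n=12: reaches L-position 11 → W
n=13: reaches L-position 11 → W
n=14: reaches L-position 8 → W
n=15: only reaches 14(W), 13(W), 9(W), all W → L
n=16: reaches L-position 15 → W
n=17: reaches L-position 15 → W
n=18: only reaches 17(W), 16(W), 12(W), all W → L
n=19: reaches L-position 18 → W
n=20: reaches L-position 18 → W
n=21: reaches L-position 15 → W
n=22: only reaches 21(W), 20(W), 16(W), all W → L
n=23: reaches L-position 22 → W
n=24: reaches L-position 22 → W
n=25: only reaches 24(W), 23(W), 19(W), all W → L
n=26: reaches L-position 25 → W
n=27: reaches L-position 25 → W
n=28: reaches L-position 22 → W
n=29: only reaches 28(W), 27(W), 23(W), all W → L
n=30: reaches L-position 29 → W
n=31: reaches L-position 29 → W
n=32: only reaches 31(W), 30(W), 26(W), all W → L
n=33: reaches L-position 32 → W
n=34: reaches L-position 32 → W
n=35: reaches L-position 29 → W
n=36: only reaches 35(W), 34(W), 30(W), all W → L
n=37: reaches L-position 36 → W
n=38: reaches L-position 36 → W
n=39: only reaches 38(W), 37(W), 33(W), all W → L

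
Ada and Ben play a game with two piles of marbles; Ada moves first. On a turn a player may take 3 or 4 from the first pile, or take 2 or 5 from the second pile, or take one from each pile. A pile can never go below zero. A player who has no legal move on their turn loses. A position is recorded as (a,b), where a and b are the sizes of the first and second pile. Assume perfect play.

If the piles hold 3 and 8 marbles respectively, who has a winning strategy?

Ada wins.

Use the standard recursion: the mover loses at a terminal position; elsewhere, the mover wins exactly when some move hands the opponent an L position.
No move ever increases a pile, so every position that can arise here has a ≤ 3 and b ≤ 8; it is enough to label the cells with 0 ≤ a ≤ 3 and 0 ≤ b ≤ 8.
Every move lowers a or b (never raises either), so fill the grid row by row in increasing a, and left to right within a row: each cell's successors are then already labelled.
      b=0  b=1  b=2  b=3  b=4  b=5  b=6  b=7  b=8
a=0:    L    L    W    W    L    W    W    L    L
a=1:    L    W    W    L    L    W    W    L    W
a=2:    L    W    W    L    W    W    L    L    W
a=3:    W    W    L    L    W    W    L    W    W
Cells with no legal move (terminal, hence L): (0,0), (0,1), (1,0), (2,0).
The remaining L cells, each justified by listing all of its moves:
(0,4): →(0,2)(W) only, which is W, so L
(0,7): →(0,5)(W), (0,2)(W) — all W, so L
(0,8): →(0,6)(W), (0,3)(W) — all W, so L
(1,3): →(1,1)(W), (0,2)(W) — all W, so L
(1,4): →(1,2)(W), (0,3)(W) — all W, so L
(1,7): →(1,5)(W), (1,2)(W), (0,6)(W) — all W, so L
(2,3): →(2,1)(W), (1,2)(W) — all W, so L
(2,6): →(2,4)(W), (2,1)(W), (1,5)(W) — all W, so L
(2,7): →(2,5)(W), (2,2)(W), (1,6)(W) — all W, so L
(3,2): →(0,2)(W), (3,0)(W), (2,1)(W) — all W, so L
(3,3): →(0,3)(W), (3,1)(W), (2,2)(W) — all W, so L
(3,6): →(0,6)(W), (3,4)(W), (3,1)(W), (2,5)(W) — all W, so L
Every other cell has at least one move into one of the L cells above, so it is W.
The starting position (3,8) is W: Ada should move to (0,8), handing over an L position.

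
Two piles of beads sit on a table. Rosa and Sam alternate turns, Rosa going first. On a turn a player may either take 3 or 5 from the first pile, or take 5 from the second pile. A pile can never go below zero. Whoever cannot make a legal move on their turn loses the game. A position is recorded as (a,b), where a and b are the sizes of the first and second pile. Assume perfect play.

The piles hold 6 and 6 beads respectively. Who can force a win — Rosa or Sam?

Rosa wins.

Classify positions by backward induction: terminal positions (no move available) are L. From any other position, the mover wins iff some move reaches an L.
No move ever increases a pile, so every position that can arise here has a ≤ 6 and b ≤ 6; it is enough to label the cells with 0 ≤ a ≤ 6 and 0 ≤ b ≤ 6.
Every move lowers a or b (never raises either), so fill the grid row by row in increasing a, and left to right within a row: each cell's successors are then already labelled.
      b=0  b=1  b=2  b=3  b=4  b=5  b=6
a=0:    L    L    L    L    L    W    W
a=1:    L    L    L    L    L    W    W
a=2:    L    L    L    L    L    W    W
a=3:    W    W    W    W    W    L    L
a=4:    W    W    W    W    W    L    L
a=5:    W    W    W    W    W    L    L
a=6:    W    W    W    W    W    W    W
Cells with no legal move (terminal, hence L): (0,0), (0,1), (0,2), (0,3), (0,4), (1,0), (1,1), (1,2), (1,3), (1,4), (2,0), (2,1), (2,2), (2,3), (2,4).
The remaining L cells, each justified by listing all of its moves:
(3,5): moves to (0,5)(W), (3,0)(W); every one is W ⇒ L
(3,6): moves to (0,6)(W), (3,1)(W); every one is W ⇒ L
(4,5): moves to (1,5)(W), (4,0)(W); every one is W ⇒ L
(4,6): moves to (1,6)(W), (4,1)(W); every one is W ⇒ L
(5,5): moves to (2,5)(W), (0,5)(W), (5,0)(W); every one is W ⇒ L
(5,6): moves to (2,6)(W), (0,6)(W), (5,1)(W); every one is W ⇒ L
Every other cell has at least one move into one of the L cells above, so it is W.
The starting position (6,6) is W: Rosa should move to (3,6), handing over an L position.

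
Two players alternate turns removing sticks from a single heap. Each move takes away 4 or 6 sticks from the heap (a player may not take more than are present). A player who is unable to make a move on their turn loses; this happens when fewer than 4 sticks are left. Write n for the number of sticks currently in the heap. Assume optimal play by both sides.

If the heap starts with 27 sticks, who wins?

The first player wins.

Work bottom-up. With no move the player to move loses. Otherwise the position is W if at least one move leads to an L position for the opponent, and L if every move leads to a W.
n=0: no move → L
n=1: no move → L
n=2: no move → L
n=3: no move → L
n=4: W (go to 0, an L position)
n=5: W (go to 1, an L position)
n=6: W (go to 2, an L position)
n=7: W (go to 3, an L position)
n=8: W (go to 2, an L position)
n=9: W (go to 3, an L position)
n=10: L (options 6(W), 4(W) are all W)
n=11: L (options 7(W), 5(W) are all W)
n=12: L (options 8(W), 6(W) are all W)
n=13: L (options 9(W), 7(W) are all W)
n=14: W (go to 10, an L position)
n=15: W (go to 11, an L position)
n=16: W (go to 12, an L position)
n=17: W (go to 13, an L position)
n=18: W (go to 12, an L position)
n=19: W (go to 13, an L position)
n=20: L (options 16(W), 14(W) are all W)
n=21: L (options 17(W), 15(W) are all W)
n=22: L (options 18(W), 16(W) are all W)
n=23: L (options 19(W), 17(W) are all W)
n=24: W (go to 20, an L position)
n=25: W (go to 21, an L position)
n=26: W (go to 22, an L position)
n=27: W (go to 23, an L position)
From 27 the player to move can remove 4, leaving 23, reaching an L position.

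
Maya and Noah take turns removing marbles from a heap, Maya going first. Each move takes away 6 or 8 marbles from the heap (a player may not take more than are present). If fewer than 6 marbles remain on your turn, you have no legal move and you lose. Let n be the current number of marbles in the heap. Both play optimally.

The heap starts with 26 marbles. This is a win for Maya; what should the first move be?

Remove 8, leaving 18.

Build the W/L table. Terminal = L. A non-terminal position is W if it has a move to some L; otherwise it is L.
n=0: no move → L
n=1: no move → L
n=2: no move → L
n=3: no move → L
n=4: no move → L
n=5: no move → L
n=6: →0(L), so W
n=7: →1(L), so W
n=8: →2(L), so W
n=9: →3(L), so W
n=10: →4(L), so W
n=11: →5(L), so W
n=12: →4(L), so W
n=13: →5(L), so W
n=14: →8(W), 6(W) — all W, so L
n=15: →9(W), 7(W) — all W, so L
n=16: →10(W), 8(W) — all W, so L
n=17: →11(W), 9(W) — all W, so L
n=18: →12(W), 10(W) — all W, so L
n=19: →13(W), 11(W) — all W, so L
n=20: →14(L), so W
n=21: →15(L), so W
n=22: →16(L), so W
n=23: →17(L), so W
n=24: →18(L), so W
n=25: →19(L), so W
n=26: →18(L), so W
From 26, the L positions reachable in one move are: 18.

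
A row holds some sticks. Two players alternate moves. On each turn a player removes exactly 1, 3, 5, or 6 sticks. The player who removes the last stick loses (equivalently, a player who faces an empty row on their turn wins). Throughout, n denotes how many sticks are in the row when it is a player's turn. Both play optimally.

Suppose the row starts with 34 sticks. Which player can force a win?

Compute win/loss labels from the base case upward. A position with no move is W. Any other position is W if it can reach an L in one move, else L.
n=0: no move; the opponent has just taken the last stick and therefore loses → W
n=1: only reaches 0(W), which is W → L
n=2: reaches L-position 1 → W
n=3: only reaches 2(W), 0(W), all W → L
n=4: reaches L-position 3 → W
n=5: only reaches 4(W), 2(W), 0(W), all W → L
n=6: reaches L-position 5 → W
n=7: reaches L-position 1 → W
n=8: reaches L-position 5 → W
n=9: reaches L-position 3 → W
n=10: reaches L-position 5 → W
n=11: reaches L-position 5 → W
n=12: only reaches 11(W), 9(W), 7(W), 6(W), all W → L
n=13: reaches L-position 12 → W
n=14: only reaches 13(W), 11(W), 9(W), 8(W), all W → L
n=15: reaches L-position 14 → W
n=16: only reaches 15(W), 13(W), 11(W), 10(W), all W → L
n=17: reaches L-position 16 → W
n=18: reaches L-position 12 → W
n=19: reaches L-position 16 → W
n=20: reaches L-position 14 → W
n=21: reaches L-position 16 → W
n=22: reaches L-position 16 → W
n=23: only reaches 22(W), 20(W), 18(W), 17(W), all W → L
n=24: reaches L-position 23 → W
n=25: only reaches 24(W), 22(W), 20(W), 19(W), all W → L
n=26: reaches L-position 25 → W
n=27: only reaches 26(W), 24(W), 22(W), 21(W), all W → L
n=28: reaches L-position 27 → W
n=29: reaches L-position 23 → W
n=30: reaches L-position 27 → W
n=31: reaches L-position 25 → W
n=32: reaches L-position 27 → W
n=33: reaches L-position 27 → W
n=34: only reaches 33(W), 31(W), 29(W), 28(W), all W → L
The starting position 34 is L: whatever the player to move does, the opponent receives a W position.

The second player wins.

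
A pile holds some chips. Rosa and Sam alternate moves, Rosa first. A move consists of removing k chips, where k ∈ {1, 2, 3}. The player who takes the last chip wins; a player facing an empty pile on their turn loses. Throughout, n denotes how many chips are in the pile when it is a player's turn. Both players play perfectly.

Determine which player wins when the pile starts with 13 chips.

Work bottom-up. With no move the player to move loses. Otherwise the position is W if at least one move leads to an L position for the opponent, and L if every move leads to a W.
n=0: no move → L
n=1: can move to 0, which is L ⇒ W
n=2: can move to 0, which is L ⇒ W
n=3: can move to 0, which is L ⇒ W
n=4: moves to 3(W), 2(W), 1(W); every one is W ⇒ L
n=5: can move to 4, which is L ⇒ W
n=6: can move to 4, which is L ⇒ W
n=7: can move to 4, which is L ⇒ W
n=8: moves to 7(W), 6(W), 5(W); every one is W ⇒ L
n=9: can move to 8, which is L ⇒ W
n=10: can move to 8, which is L ⇒ W
n=11: can move to 8, which is L ⇒ W
n=12: moves to 11(W), 10(W), 9(W); every one is W ⇒ L
n=13: can move to 12, which is L ⇒ W
From 13 Rosa can remove 1, leaving 12, reaching an L position.

Rosa wins.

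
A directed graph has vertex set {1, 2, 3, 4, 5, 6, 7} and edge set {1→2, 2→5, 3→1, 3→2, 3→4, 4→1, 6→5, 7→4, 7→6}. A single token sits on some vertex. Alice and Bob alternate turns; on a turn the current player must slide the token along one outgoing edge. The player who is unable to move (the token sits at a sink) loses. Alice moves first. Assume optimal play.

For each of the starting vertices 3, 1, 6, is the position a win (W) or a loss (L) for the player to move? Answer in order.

3: W, 1: L, 6: W

Label each position W (a win for the player to move) or L (a loss). A position with no legal move is L; any other position is W exactly when some move reaches an L, and L when every move reaches a W.
Every edge goes from a vertex to one that appears earlier in the order 5, 2, 1, 4, 3, 6, 7, so processing vertices in that order labels each vertex after all of its successors.
5: no outgoing edge → L
2: →5(L), so W
1: →2(W) only, which is W, so L
4: →1(L), so W
3: →1(L), so W
6: →5(L), so W
7: →6(W), 4(W) — all W, so L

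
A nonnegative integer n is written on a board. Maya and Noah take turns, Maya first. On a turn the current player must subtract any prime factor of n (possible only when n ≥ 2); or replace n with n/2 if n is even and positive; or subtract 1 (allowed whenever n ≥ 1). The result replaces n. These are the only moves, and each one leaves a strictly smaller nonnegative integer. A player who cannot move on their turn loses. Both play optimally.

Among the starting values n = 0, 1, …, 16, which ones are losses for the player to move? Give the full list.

0, 4, 9, 14

Positions with no move are L. A position that does have a move is losing for the player to move precisely when every available move leads to a winning position for the opponent. Fill in the labels:
n=0: no move → L
n=1: can move to 0, which is L ⇒ W
n=2: can move to 0, which is L ⇒ W
n=3: can move to 0, which is L ⇒ W
n=4: moves to 2(W), 3(W); every one is W ⇒ L
n=5: can move to 0, which is L ⇒ W
n=6: can move to 4, which is L ⇒ W
n=7: can move to 0, which is L ⇒ W
n=8: can move to 4, which is L ⇒ W
n=9: moves to 6(W), 8(W); every one is W ⇒ L
n=10: can move to 9, which is L ⇒ W
n=11: can move to 0, which is L ⇒ W
n=12: can move to 9, which is L ⇒ W
n=13: can move to 0, which is L ⇒ W
n=14: moves to 7(W), 12(W), 13(W); every one is W ⇒ L
n=15: can move to 14, which is L ⇒ W
n=16: can move to 14, which is L ⇒ W
Reading off the rows marked L gives the requested list; there are 4 such values of n.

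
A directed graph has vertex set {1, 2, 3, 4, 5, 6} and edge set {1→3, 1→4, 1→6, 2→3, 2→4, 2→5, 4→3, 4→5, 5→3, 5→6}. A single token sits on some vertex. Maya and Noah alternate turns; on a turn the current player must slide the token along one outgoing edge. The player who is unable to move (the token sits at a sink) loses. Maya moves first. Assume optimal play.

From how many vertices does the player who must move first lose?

2

Label each position W (a win for the player to move) or L (a loss). A position with no legal move is L; any other position is W exactly when some move reaches an L, and L when every move reaches a W.
Every edge goes from a vertex to one that appears earlier in the order 6, 3, 5, 4, 2, 1, so processing vertices in that order labels each vertex after all of its successors.
6: no outgoing edge → L
3: no outgoing edge → L
5: →3(L), so W
4: →3(L), so W
2: →3(L), so W
1: →3(L), so W
The L vertices are 3, 6; that is 2 in all.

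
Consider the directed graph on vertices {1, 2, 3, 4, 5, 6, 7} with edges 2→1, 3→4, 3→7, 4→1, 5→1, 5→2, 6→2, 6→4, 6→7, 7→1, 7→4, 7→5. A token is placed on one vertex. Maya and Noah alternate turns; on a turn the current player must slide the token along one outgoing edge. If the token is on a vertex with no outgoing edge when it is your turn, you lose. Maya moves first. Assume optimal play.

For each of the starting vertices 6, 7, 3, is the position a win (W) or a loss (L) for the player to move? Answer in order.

Classify positions by backward induction: terminal positions (no move available) are L. From any other position, the mover wins iff some move reaches an L.
Every edge goes from a vertex to one that appears earlier in the order 1, 2, 5, 4, 7, 3, 6, so processing vertices in that order labels each vertex after all of its successors.
1: no outgoing edge → L
2: →1(L), so W
5: →1(L), so W
4: →1(L), so W
7: →1(L), so W
3: →7(W), 4(W) — all W, so L
6: →7(W), 4(W), 2(W) — all W, so L

6: L, 7: W, 3: L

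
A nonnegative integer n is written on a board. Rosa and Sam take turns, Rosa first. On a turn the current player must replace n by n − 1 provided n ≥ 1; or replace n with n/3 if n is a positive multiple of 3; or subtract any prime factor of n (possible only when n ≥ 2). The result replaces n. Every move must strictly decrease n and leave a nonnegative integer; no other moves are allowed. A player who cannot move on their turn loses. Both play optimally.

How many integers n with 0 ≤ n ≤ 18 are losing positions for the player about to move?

Classify positions by backward induction: terminal positions (no move available) are L. From any other position, the mover wins iff some move reaches an L.
n=0: no move → L
n=1: reaches L-position 0 → W
n=2: reaches L-position 0 → W
n=3: reaches L-position 0 → W
n=4: only reaches 2(W), 3(W), all W → L
n=5: reaches L-position 0 → W
n=6: reaches L-position 4 → W
n=7: reaches L-position 0 → W
n=8: only reaches 6(W), 7(W), all W → L
n=9: reaches L-position 8 → W
n=10: reaches L-position 8 → W
n=11: reaches L-position 0 → W
n=12: reaches L-position 4 → W
n=13: reaches L-position 0 → W
n=14: only reaches 7(W), 12(W), 13(W), all W → L
n=15: reaches L-position 14 → W
n=16: reaches L-position 14 → W
n=17: reaches L-position 0 → W
n=18: only reaches 6(W), 15(W), 16(W), 17(W), all W → L
L entries with 0 ≤ n ≤ 18: n = 0, 4, 8, 14, 18; that makes 5.

5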